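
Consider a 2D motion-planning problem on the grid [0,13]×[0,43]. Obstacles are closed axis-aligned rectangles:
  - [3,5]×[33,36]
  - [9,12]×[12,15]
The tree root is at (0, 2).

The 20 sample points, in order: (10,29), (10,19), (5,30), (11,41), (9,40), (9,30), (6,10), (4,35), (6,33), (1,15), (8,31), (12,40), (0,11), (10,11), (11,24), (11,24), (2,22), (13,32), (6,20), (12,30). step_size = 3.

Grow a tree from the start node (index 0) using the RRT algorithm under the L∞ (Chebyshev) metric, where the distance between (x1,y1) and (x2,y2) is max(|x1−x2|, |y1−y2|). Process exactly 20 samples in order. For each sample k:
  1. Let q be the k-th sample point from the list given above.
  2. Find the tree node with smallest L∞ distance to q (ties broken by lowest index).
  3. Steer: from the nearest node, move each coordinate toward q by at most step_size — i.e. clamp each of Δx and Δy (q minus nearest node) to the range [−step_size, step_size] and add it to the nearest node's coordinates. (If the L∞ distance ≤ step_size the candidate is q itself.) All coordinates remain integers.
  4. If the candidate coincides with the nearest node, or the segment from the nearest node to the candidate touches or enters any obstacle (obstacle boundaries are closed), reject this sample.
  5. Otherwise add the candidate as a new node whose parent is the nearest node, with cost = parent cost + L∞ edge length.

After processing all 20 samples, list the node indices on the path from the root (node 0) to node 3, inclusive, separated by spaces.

1. q=(10,29) nearest=0 d=27 new=(3,5) → add node 1 parent=0 cost=3
2. q=(10,19) nearest=1 d=14 new=(6,8) → add node 2 parent=1 cost=6
3. q=(5,30) nearest=2 d=22 new=(5,11) → add node 3 parent=2 cost=9
4. q=(11,41) nearest=3 d=30 new=(8,14) → add node 4 parent=3 cost=12
5. q=(9,40) nearest=4 d=26 new=(9,17) → add node 5 parent=4 cost=15
6. q=(9,30) nearest=5 d=13 new=(9,20) → add node 6 parent=5 cost=18
7. q=(6,10) nearest=3 d=1 new=(6,10) → add node 7 parent=3 cost=10
8. q=(4,35) nearest=6 d=15 new=(6,23) → add node 8 parent=6 cost=21
9. q=(6,33) nearest=8 d=10 new=(6,26) → add node 9 parent=8 cost=24
10. q=(1,15) nearest=3 d=4 new=(2,14) → add node 10 parent=3 cost=12
11. q=(8,31) nearest=9 d=5 new=(8,29) → add node 11 parent=9 cost=27
12. q=(12,40) nearest=11 d=11 new=(11,32) → add node 12 parent=11 cost=30
13. q=(0,11) nearest=10 d=3 new=(0,11) → add node 13 parent=10 cost=15
14. q=(10,11) nearest=4 d=3 new=(10,11) → blocked by [9,12]×[12,15], reject
15. q=(11,24) nearest=6 d=4 new=(11,23) → add node 14 parent=6 cost=21
16. q=(11,24) nearest=14 d=1 new=(11,24) → add node 15 parent=14 cost=22
17. q=(2,22) nearest=8 d=4 new=(3,22) → add node 16 parent=8 cost=24
18. q=(13,32) nearest=12 d=2 new=(13,32) → add node 17 parent=12 cost=32
19. q=(6,20) nearest=5 d=3 new=(6,20) → add node 18 parent=5 cost=18
20. q=(12,30) nearest=12 d=2 new=(12,30) → add node 19 parent=12 cost=32

Path: 0 1 2 3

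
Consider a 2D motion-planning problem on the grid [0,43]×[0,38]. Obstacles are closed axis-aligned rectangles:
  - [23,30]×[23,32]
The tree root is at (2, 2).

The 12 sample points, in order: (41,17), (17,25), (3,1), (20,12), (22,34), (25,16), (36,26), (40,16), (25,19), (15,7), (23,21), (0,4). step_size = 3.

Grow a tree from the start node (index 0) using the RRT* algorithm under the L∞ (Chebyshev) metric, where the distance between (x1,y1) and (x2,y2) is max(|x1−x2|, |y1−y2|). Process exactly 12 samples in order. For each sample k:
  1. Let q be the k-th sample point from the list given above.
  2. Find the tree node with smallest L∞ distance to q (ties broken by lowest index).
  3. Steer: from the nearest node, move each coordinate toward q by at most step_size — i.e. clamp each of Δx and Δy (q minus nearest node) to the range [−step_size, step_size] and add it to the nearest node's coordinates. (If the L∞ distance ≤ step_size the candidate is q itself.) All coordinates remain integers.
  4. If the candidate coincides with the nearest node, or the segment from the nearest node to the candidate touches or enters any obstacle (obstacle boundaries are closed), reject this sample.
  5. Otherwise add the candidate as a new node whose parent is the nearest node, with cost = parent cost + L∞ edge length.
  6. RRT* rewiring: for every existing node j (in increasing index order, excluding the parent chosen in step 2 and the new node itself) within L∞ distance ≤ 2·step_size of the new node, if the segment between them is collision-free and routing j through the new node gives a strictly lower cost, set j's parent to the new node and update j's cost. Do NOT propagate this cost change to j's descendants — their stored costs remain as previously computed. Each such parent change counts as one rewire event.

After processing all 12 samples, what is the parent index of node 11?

1. q=(41,17) nearest=0 d=39 new=(5,5) → add node 1 parent=0 cost=3
2. q=(17,25) nearest=1 d=20 new=(8,8) → add node 2 parent=1 cost=6
3. q=(3,1) nearest=0 d=1 new=(3,1) → add node 3 parent=0 cost=1
4. q=(20,12) nearest=2 d=12 new=(11,11) → add node 4 parent=2 cost=9
5. q=(22,34) nearest=4 d=23 new=(14,14) → add node 5 parent=4 cost=12
6. q=(25,16) nearest=5 d=11 new=(17,16) → add node 6 parent=5 cost=15
7. q=(36,26) nearest=6 d=19 new=(20,19) → add node 7 parent=6 cost=18
8. q=(40,16) nearest=7 d=20 new=(23,16) → add node 8 parent=7 cost=21
9. q=(25,19) nearest=8 d=3 new=(25,19) → add node 9 parent=8 cost=24
10. q=(15,7) nearest=4 d=4 new=(14,8) → add node 10 parent=4 cost=12
11. q=(23,21) nearest=9 d=2 new=(23,21) → add node 11 parent=9 cost=26
12. q=(0,4) nearest=0 d=2 new=(0,4) → add node 12 parent=0 cost=2

Parent of node 11: 9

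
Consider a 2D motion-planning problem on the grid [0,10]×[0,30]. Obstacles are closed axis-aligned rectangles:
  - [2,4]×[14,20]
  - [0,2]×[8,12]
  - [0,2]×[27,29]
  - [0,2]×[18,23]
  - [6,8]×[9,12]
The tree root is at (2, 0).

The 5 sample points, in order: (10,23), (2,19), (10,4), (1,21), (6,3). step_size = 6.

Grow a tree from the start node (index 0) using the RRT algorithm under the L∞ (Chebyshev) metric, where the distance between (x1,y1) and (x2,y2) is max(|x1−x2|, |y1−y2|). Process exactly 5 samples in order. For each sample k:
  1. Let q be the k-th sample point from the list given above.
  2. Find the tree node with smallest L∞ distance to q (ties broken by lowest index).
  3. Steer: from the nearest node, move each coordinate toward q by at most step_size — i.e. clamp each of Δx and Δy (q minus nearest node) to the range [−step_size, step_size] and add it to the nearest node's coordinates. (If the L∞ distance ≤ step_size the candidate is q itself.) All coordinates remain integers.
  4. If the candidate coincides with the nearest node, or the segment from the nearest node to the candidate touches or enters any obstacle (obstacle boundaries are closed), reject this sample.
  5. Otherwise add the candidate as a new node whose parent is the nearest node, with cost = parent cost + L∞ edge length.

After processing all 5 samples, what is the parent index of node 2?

1. q=(10,23) nearest=0 d=23 new=(8,6) → add node 1 parent=0 cost=6
2. q=(2,19) nearest=1 d=13 new=(2,12) → blocked by [0,2]×[8,12], reject
3. q=(10,4) nearest=1 d=2 new=(10,4) → add node 2 parent=1 cost=8
4. q=(1,21) nearest=1 d=15 new=(2,12) → blocked by [0,2]×[8,12], reject
5. q=(6,3) nearest=1 d=3 new=(6,3) → add node 3 parent=1 cost=9

Parent of node 2: 1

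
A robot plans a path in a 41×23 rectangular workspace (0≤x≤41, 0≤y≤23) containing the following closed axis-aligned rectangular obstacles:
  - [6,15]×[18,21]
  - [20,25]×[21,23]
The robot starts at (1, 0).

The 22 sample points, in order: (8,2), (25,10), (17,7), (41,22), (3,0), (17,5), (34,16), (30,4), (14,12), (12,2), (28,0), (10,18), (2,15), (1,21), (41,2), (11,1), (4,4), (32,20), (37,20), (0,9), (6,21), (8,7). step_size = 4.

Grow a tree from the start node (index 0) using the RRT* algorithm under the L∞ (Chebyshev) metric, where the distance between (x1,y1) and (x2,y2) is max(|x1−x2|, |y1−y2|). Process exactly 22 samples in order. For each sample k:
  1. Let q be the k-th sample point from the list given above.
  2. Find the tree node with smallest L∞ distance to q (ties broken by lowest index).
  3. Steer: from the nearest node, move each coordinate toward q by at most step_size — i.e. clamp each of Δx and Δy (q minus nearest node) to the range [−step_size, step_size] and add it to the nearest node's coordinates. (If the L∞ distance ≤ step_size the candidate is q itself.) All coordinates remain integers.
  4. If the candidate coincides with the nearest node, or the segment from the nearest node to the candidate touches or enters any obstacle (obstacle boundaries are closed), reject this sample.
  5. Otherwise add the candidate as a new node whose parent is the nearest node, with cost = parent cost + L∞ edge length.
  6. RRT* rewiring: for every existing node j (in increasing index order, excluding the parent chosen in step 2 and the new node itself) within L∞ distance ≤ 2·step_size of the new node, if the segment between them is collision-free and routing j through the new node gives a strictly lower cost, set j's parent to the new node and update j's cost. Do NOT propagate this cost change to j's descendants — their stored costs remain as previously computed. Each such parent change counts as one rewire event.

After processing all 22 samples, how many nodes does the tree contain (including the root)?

1. q=(8,2) nearest=0 d=7 new=(5,2) → add node 1 parent=0 cost=4
2. q=(25,10) nearest=1 d=20 new=(9,6) → add node 2 parent=1 cost=8
3. q=(17,7) nearest=2 d=8 new=(13,7) → add node 3 parent=2 cost=12
4. q=(41,22) nearest=3 d=28 new=(17,11) → add node 4 parent=3 cost=16
5. q=(3,0) nearest=0 d=2 new=(3,0) → add node 5 parent=0 cost=2
6. q=(17,5) nearest=3 d=4 new=(17,5) → add node 6 parent=3 cost=16
7. q=(34,16) nearest=4 d=17 new=(21,15) → add node 7 parent=4 cost=20
8. q=(30,4) nearest=7 d=11 new=(25,11) → add node 8 parent=7 cost=24
9. q=(14,12) nearest=4 d=3 new=(14,12) → add node 9 parent=4 cost=19
10. q=(12,2) nearest=2 d=4 new=(12,2) → add node 10 parent=2 cost=12
11. q=(28,0) nearest=4 d=11 new=(21,7) → add node 11 parent=4 cost=20
12. q=(10,18) nearest=9 d=6 new=(10,16) → add node 12 parent=9 cost=23
13. q=(2,15) nearest=12 d=8 new=(6,15) → add node 13 parent=12 cost=27
14. q=(1,21) nearest=13 d=6 new=(2,19) → add node 14 parent=13 cost=31
15. q=(41,2) nearest=8 d=16 new=(29,7) → add node 15 parent=8 cost=28
16. q=(11,1) nearest=10 d=1 new=(11,1) → add node 16 parent=10 cost=13
17. q=(4,4) nearest=1 d=2 new=(4,4) → add node 17 parent=1 cost=6
18. q=(32,20) nearest=8 d=9 new=(29,15) → add node 18 parent=8 cost=28
19. q=(37,20) nearest=18 d=8 new=(33,19) → add node 19 parent=18 cost=32
20. q=(0,9) nearest=17 d=5 new=(0,8) → add node 20 parent=17 cost=10; rewire 13→20 (17<27)
21. q=(6,21) nearest=14 d=4 new=(6,21) → blocked by [6,15]×[18,21], reject
22. q=(8,7) nearest=2 d=1 new=(8,7) → add node 21 parent=2 cost=9; rewire 9→21 (15<19)

Node count: 22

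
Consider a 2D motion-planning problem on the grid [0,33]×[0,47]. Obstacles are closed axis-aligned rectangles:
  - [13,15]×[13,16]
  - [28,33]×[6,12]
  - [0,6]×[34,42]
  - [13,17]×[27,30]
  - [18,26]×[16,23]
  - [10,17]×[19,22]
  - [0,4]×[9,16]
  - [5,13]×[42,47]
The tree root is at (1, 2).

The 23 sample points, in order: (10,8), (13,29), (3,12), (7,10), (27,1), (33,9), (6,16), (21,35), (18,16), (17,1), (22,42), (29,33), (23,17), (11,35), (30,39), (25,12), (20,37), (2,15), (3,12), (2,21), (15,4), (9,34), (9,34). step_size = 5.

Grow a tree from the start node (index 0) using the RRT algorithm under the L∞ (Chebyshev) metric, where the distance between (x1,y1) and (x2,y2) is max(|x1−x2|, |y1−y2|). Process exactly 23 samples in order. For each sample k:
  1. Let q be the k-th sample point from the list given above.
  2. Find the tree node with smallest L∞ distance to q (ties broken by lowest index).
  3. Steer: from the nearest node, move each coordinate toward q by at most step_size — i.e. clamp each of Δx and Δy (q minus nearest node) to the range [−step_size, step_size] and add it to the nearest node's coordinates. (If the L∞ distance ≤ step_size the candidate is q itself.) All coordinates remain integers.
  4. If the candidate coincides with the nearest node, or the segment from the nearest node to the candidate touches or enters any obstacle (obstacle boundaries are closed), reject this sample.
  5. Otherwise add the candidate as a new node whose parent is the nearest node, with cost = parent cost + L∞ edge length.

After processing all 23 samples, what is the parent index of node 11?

Parent of node 11: 7

1. q=(10,8) nearest=0 d=9 new=(6,7) → add node 1 parent=0 cost=5
2. q=(13,29) nearest=1 d=22 new=(11,12) → add node 2 parent=1 cost=10
3. q=(3,12) nearest=1 d=5 new=(3,12) → blocked by [0,4]×[9,16], reject
4. q=(7,10) nearest=1 d=3 new=(7,10) → add node 3 parent=1 cost=8
5. q=(27,1) nearest=2 d=16 new=(16,7) → add node 4 parent=2 cost=15
6. q=(33,9) nearest=4 d=17 new=(21,9) → add node 5 parent=4 cost=20
7. q=(6,16) nearest=2 d=5 new=(6,16) → add node 6 parent=2 cost=15
8. q=(21,35) nearest=6 d=19 new=(11,21) → blocked by [10,17]×[19,22], reject
9. q=(18,16) nearest=2 d=7 new=(16,16) → blocked by [13,15]×[13,16], reject
10. q=(17,1) nearest=4 d=6 new=(17,2) → add node 7 parent=4 cost=20
11. q=(22,42) nearest=6 d=26 new=(11,21) → blocked by [10,17]×[19,22], reject
12. q=(29,33) nearest=2 d=21 new=(16,17) → blocked by [13,15]×[13,16], reject
13. q=(23,17) nearest=5 d=8 new=(23,14) → add node 8 parent=5 cost=25
14. q=(11,35) nearest=6 d=19 new=(11,21) → blocked by [10,17]×[19,22], reject
15. q=(30,39) nearest=6 d=24 new=(11,21) → blocked by [10,17]×[19,22], reject
16. q=(25,12) nearest=8 d=2 new=(25,12) → add node 9 parent=8 cost=27
17. q=(20,37) nearest=6 d=21 new=(11,21) → blocked by [10,17]×[19,22], reject
18. q=(2,15) nearest=6 d=4 new=(2,15) → blocked by [0,4]×[9,16], reject
19. q=(3,12) nearest=3 d=4 new=(3,12) → blocked by [0,4]×[9,16], reject
20. q=(2,21) nearest=6 d=5 new=(2,21) → add node 10 parent=6 cost=20
21. q=(15,4) nearest=7 d=2 new=(15,4) → add node 11 parent=7 cost=22
22. q=(9,34) nearest=10 d=13 new=(7,26) → add node 12 parent=10 cost=25
23. q=(9,34) nearest=12 d=8 new=(9,31) → add node 13 parent=12 cost=30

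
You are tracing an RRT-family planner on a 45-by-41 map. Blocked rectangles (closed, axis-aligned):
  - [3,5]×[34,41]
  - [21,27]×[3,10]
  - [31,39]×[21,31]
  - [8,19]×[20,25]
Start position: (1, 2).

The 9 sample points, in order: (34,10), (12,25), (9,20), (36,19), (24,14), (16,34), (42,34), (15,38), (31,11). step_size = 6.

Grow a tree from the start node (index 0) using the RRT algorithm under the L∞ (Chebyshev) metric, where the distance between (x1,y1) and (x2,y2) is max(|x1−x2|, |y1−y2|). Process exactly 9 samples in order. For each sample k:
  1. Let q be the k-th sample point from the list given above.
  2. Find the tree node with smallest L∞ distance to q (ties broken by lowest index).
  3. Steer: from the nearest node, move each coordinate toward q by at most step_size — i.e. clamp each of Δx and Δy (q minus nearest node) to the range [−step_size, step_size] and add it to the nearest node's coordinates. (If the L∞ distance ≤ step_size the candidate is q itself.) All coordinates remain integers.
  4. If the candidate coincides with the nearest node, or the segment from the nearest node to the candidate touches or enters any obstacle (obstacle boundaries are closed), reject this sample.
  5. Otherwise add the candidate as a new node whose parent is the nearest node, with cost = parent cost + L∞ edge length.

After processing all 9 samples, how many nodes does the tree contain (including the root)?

Node count: 8

1. q=(34,10) nearest=0 d=33 new=(7,8) → add node 1 parent=0 cost=6
2. q=(12,25) nearest=1 d=17 new=(12,14) → add node 2 parent=1 cost=12
3. q=(9,20) nearest=2 d=6 new=(9,20) → blocked by [8,19]×[20,25], reject
4. q=(36,19) nearest=2 d=24 new=(18,19) → add node 3 parent=2 cost=18
5. q=(24,14) nearest=3 d=6 new=(24,14) → add node 4 parent=3 cost=24
6. q=(16,34) nearest=3 d=15 new=(16,25) → blocked by [8,19]×[20,25], reject
7. q=(42,34) nearest=4 d=20 new=(30,20) → add node 5 parent=4 cost=30
8. q=(15,38) nearest=5 d=18 new=(24,26) → add node 6 parent=5 cost=36
9. q=(31,11) nearest=4 d=7 new=(30,11) → add node 7 parent=4 cost=30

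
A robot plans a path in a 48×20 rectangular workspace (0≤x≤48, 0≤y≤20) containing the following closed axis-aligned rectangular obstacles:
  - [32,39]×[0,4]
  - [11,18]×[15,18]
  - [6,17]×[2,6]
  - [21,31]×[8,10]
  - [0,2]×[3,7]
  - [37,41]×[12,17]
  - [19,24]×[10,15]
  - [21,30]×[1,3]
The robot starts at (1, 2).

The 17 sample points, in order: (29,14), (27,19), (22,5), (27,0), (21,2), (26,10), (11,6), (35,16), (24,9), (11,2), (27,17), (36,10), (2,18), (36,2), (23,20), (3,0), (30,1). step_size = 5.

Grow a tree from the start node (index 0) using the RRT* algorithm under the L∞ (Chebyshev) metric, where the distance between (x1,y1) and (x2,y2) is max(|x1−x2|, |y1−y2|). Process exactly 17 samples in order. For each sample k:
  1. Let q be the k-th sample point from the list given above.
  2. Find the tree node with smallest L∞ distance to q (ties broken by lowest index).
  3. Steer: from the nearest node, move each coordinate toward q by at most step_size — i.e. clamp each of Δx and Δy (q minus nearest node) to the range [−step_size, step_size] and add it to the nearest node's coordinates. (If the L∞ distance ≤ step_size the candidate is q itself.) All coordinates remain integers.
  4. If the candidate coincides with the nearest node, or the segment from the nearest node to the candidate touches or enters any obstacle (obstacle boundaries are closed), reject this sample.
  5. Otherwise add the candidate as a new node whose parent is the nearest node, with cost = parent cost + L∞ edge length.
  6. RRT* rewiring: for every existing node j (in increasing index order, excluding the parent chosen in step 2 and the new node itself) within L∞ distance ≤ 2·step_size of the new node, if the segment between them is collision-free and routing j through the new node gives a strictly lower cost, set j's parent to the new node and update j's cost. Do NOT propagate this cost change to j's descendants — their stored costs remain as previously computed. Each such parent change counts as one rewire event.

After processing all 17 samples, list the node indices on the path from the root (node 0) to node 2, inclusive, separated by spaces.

1. q=(29,14) nearest=0 d=28 new=(6,7) → blocked by [0,2]×[3,7], reject
2. q=(27,19) nearest=0 d=26 new=(6,7) → blocked by [0,2]×[3,7], reject
3. q=(22,5) nearest=0 d=21 new=(6,5) → blocked by [6,17]×[2,6], reject
4. q=(27,0) nearest=0 d=26 new=(6,0) → add node 1 parent=0 cost=5
5. q=(21,2) nearest=1 d=15 new=(11,2) → blocked by [6,17]×[2,6], reject
6. q=(26,10) nearest=1 d=20 new=(11,5) → blocked by [6,17]×[2,6], reject
7. q=(11,6) nearest=1 d=6 new=(11,5) → blocked by [6,17]×[2,6], reject
8. q=(35,16) nearest=1 d=29 new=(11,5) → blocked by [6,17]×[2,6], reject
9. q=(24,9) nearest=1 d=18 new=(11,5) → blocked by [6,17]×[2,6], reject
10. q=(11,2) nearest=1 d=5 new=(11,2) → blocked by [6,17]×[2,6], reject
11. q=(27,17) nearest=1 d=21 new=(11,5) → blocked by [6,17]×[2,6], reject
12. q=(36,10) nearest=1 d=30 new=(11,5) → blocked by [6,17]×[2,6], reject
13. q=(2,18) nearest=0 d=16 new=(2,7) → blocked by [0,2]×[3,7], reject
14. q=(36,2) nearest=1 d=30 new=(11,2) → blocked by [6,17]×[2,6], reject
15. q=(23,20) nearest=1 d=20 new=(11,5) → blocked by [6,17]×[2,6], reject
16. q=(3,0) nearest=0 d=2 new=(3,0) → add node 2 parent=0 cost=2
17. q=(30,1) nearest=1 d=24 new=(11,1) → add node 3 parent=1 cost=10

Path: 0 2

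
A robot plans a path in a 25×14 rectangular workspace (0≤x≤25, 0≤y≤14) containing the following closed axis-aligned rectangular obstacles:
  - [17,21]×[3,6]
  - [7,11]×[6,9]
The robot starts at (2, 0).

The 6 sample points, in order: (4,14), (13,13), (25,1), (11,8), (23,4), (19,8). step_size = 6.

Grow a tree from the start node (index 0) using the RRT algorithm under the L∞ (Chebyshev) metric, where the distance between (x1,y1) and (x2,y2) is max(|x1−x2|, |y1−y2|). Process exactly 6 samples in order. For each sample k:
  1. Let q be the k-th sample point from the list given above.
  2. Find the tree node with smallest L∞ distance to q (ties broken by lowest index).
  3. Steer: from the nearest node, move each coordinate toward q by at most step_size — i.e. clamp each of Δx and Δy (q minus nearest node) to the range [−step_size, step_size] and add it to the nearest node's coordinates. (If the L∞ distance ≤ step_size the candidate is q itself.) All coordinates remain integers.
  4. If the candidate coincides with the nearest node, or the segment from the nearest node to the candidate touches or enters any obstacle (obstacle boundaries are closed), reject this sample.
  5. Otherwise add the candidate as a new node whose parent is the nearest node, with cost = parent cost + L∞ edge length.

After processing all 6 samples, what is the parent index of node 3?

1. q=(4,14) nearest=0 d=14 new=(4,6) → add node 1 parent=0 cost=6
2. q=(13,13) nearest=1 d=9 new=(10,12) → blocked by [7,11]×[6,9], reject
3. q=(25,1) nearest=1 d=21 new=(10,1) → add node 2 parent=1 cost=12
4. q=(11,8) nearest=1 d=7 new=(10,8) → blocked by [7,11]×[6,9], reject
5. q=(23,4) nearest=2 d=13 new=(16,4) → add node 3 parent=2 cost=18
6. q=(19,8) nearest=3 d=4 new=(19,8) → blocked by [17,21]×[3,6], reject

Parent of node 3: 2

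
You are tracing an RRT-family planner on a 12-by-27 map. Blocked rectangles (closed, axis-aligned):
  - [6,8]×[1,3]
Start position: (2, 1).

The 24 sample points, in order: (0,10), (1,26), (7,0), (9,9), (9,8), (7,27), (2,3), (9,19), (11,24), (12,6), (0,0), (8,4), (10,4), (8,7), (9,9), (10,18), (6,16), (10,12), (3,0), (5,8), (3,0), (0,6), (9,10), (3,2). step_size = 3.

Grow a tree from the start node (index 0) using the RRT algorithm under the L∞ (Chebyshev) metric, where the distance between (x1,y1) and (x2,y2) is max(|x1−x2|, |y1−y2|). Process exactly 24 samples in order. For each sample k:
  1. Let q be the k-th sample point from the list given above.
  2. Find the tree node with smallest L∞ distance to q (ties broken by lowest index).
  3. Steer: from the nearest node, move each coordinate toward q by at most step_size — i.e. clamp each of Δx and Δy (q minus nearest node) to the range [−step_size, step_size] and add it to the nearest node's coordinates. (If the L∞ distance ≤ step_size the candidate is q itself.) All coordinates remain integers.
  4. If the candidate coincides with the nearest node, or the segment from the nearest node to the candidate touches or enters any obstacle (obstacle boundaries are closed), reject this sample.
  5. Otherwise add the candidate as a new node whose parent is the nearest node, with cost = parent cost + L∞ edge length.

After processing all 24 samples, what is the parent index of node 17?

Parent of node 17: 8

1. q=(0,10) nearest=0 d=9 new=(0,4) → add node 1 parent=0 cost=3
2. q=(1,26) nearest=1 d=22 new=(1,7) → add node 2 parent=1 cost=6
3. q=(7,0) nearest=0 d=5 new=(5,0) → add node 3 parent=0 cost=3
4. q=(9,9) nearest=0 d=8 new=(5,4) → add node 4 parent=0 cost=3
5. q=(9,8) nearest=4 d=4 new=(8,7) → add node 5 parent=4 cost=6
6. q=(7,27) nearest=2 d=20 new=(4,10) → add node 6 parent=2 cost=9
7. q=(2,3) nearest=0 d=2 new=(2,3) → add node 7 parent=0 cost=2
8. q=(9,19) nearest=6 d=9 new=(7,13) → add node 8 parent=6 cost=12
9. q=(11,24) nearest=8 d=11 new=(10,16) → add node 9 parent=8 cost=15
10. q=(12,6) nearest=5 d=4 new=(11,6) → add node 10 parent=5 cost=9
11. q=(0,0) nearest=0 d=2 new=(0,0) → add node 11 parent=0 cost=2
12. q=(8,4) nearest=4 d=3 new=(8,4) → add node 12 parent=4 cost=6
13. q=(10,4) nearest=10 d=2 new=(10,4) → add node 13 parent=10 cost=11
14. q=(8,7) nearest=5 d=0 → coincident, reject
15. q=(9,9) nearest=5 d=2 new=(9,9) → add node 14 parent=5 cost=8
16. q=(10,18) nearest=9 d=2 new=(10,18) → add node 15 parent=9 cost=17
17. q=(6,16) nearest=8 d=3 new=(6,16) → add node 16 parent=8 cost=15
18. q=(10,12) nearest=8 d=3 new=(10,12) → add node 17 parent=8 cost=15
19. q=(3,0) nearest=0 d=1 new=(3,0) → add node 18 parent=0 cost=1
20. q=(5,8) nearest=6 d=2 new=(5,8) → add node 19 parent=6 cost=11
21. q=(3,0) nearest=18 d=0 → coincident, reject
22. q=(0,6) nearest=2 d=1 new=(0,6) → add node 20 parent=2 cost=7
23. q=(9,10) nearest=14 d=1 new=(9,10) → add node 21 parent=14 cost=9
24. q=(3,2) nearest=0 d=1 new=(3,2) → add node 22 parent=0 cost=1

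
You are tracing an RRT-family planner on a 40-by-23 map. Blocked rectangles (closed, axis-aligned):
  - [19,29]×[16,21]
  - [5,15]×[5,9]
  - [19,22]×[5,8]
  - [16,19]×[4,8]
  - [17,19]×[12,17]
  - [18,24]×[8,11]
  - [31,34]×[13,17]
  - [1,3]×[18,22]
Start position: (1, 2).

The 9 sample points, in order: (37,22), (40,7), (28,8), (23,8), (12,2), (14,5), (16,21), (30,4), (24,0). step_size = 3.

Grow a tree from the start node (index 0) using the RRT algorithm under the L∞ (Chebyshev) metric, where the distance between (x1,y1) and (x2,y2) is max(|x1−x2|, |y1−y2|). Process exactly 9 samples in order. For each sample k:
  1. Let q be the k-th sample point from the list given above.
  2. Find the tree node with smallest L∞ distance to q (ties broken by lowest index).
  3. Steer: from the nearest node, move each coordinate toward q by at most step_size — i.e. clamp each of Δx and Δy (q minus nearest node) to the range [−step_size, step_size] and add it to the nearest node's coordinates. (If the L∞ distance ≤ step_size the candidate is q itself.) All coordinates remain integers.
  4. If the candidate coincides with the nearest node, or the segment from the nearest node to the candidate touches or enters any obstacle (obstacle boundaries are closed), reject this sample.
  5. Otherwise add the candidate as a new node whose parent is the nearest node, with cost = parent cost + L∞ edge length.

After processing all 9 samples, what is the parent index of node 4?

Parent of node 4: 3

1. q=(37,22) nearest=0 d=36 new=(4,5) → add node 1 parent=0 cost=3
2. q=(40,7) nearest=1 d=36 new=(7,7) → blocked by [5,15]×[5,9], reject
3. q=(28,8) nearest=1 d=24 new=(7,8) → blocked by [5,15]×[5,9], reject
4. q=(23,8) nearest=1 d=19 new=(7,8) → blocked by [5,15]×[5,9], reject
5. q=(12,2) nearest=1 d=8 new=(7,2) → add node 2 parent=1 cost=6
6. q=(14,5) nearest=2 d=7 new=(10,5) → blocked by [5,15]×[5,9], reject
7. q=(16,21) nearest=1 d=16 new=(7,8) → blocked by [5,15]×[5,9], reject
8. q=(30,4) nearest=2 d=23 new=(10,4) → add node 3 parent=2 cost=9
9. q=(24,0) nearest=3 d=14 new=(13,1) → add node 4 parent=3 cost=12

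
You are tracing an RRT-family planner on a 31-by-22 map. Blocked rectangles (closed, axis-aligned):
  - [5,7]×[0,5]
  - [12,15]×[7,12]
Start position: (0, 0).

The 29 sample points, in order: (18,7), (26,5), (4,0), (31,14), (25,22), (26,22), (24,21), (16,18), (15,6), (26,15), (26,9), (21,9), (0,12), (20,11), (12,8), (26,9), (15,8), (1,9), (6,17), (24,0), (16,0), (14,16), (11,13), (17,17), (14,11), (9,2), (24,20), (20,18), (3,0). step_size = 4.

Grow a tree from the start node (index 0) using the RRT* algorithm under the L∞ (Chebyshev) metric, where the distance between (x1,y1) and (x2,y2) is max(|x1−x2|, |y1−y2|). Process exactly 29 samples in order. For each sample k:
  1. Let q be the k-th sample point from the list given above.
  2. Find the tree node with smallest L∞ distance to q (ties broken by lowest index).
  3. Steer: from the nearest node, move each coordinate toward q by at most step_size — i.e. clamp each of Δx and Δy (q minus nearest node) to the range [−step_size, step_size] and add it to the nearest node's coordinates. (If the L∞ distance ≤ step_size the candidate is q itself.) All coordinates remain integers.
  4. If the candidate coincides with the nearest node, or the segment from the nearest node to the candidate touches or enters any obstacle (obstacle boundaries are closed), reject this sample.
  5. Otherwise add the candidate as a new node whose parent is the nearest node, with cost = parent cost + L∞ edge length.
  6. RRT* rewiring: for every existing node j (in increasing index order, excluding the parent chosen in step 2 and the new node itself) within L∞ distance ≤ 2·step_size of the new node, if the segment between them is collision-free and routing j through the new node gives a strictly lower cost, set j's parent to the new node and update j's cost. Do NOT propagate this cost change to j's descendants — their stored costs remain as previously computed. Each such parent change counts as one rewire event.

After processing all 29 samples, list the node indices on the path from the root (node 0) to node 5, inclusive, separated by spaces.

Path: 0 1 3 4 5

1. q=(18,7) nearest=0 d=18 new=(4,4) → add node 1 parent=0 cost=4
2. q=(26,5) nearest=1 d=22 new=(8,5) → blocked by [5,7]×[0,5], reject
3. q=(4,0) nearest=0 d=4 new=(4,0) → add node 2 parent=0 cost=4
4. q=(31,14) nearest=1 d=27 new=(8,8) → blocked by [5,7]×[0,5], reject
5. q=(25,22) nearest=1 d=21 new=(8,8) → blocked by [5,7]×[0,5], reject
6. q=(26,22) nearest=1 d=22 new=(8,8) → blocked by [5,7]×[0,5], reject
7. q=(24,21) nearest=1 d=20 new=(8,8) → blocked by [5,7]×[0,5], reject
8. q=(16,18) nearest=1 d=14 new=(8,8) → blocked by [5,7]×[0,5], reject
9. q=(15,6) nearest=1 d=11 new=(8,6) → blocked by [5,7]×[0,5], reject
10. q=(26,15) nearest=1 d=22 new=(8,8) → blocked by [5,7]×[0,5], reject
11. q=(26,9) nearest=1 d=22 new=(8,8) → blocked by [5,7]×[0,5], reject
12. q=(21,9) nearest=1 d=17 new=(8,8) → blocked by [5,7]×[0,5], reject
13. q=(0,12) nearest=1 d=8 new=(0,8) → add node 3 parent=1 cost=8
14. q=(20,11) nearest=1 d=16 new=(8,8) → blocked by [5,7]×[0,5], reject
15. q=(12,8) nearest=1 d=8 new=(8,8) → blocked by [5,7]×[0,5], reject
16. q=(26,9) nearest=1 d=22 new=(8,8) → blocked by [5,7]×[0,5], reject
17. q=(15,8) nearest=1 d=11 new=(8,8) → blocked by [5,7]×[0,5], reject
18. q=(1,9) nearest=3 d=1 new=(1,9) → add node 4 parent=3 cost=9
19. q=(6,17) nearest=4 d=8 new=(5,13) → add node 5 parent=4 cost=13
20. q=(24,0) nearest=5 d=19 new=(9,9) → add node 6 parent=5 cost=17
21. q=(16,0) nearest=6 d=9 new=(13,5) → add node 7 parent=6 cost=21
22. q=(14,16) nearest=6 d=7 new=(13,13) → blocked by [12,15]×[7,12], reject
23. q=(11,13) nearest=6 d=4 new=(11,13) → add node 8 parent=6 cost=21
24. q=(17,17) nearest=8 d=6 new=(15,17) → add node 9 parent=8 cost=25
25. q=(14,11) nearest=8 d=3 new=(14,11) → blocked by [12,15]×[7,12], reject
26. q=(9,2) nearest=7 d=4 new=(9,2) → add node 10 parent=7 cost=25
27. q=(24,20) nearest=9 d=9 new=(19,20) → add node 11 parent=9 cost=29
28. q=(20,18) nearest=11 d=2 new=(20,18) → add node 12 parent=11 cost=31
29. q=(3,0) nearest=2 d=1 new=(3,0) → add node 13 parent=2 cost=5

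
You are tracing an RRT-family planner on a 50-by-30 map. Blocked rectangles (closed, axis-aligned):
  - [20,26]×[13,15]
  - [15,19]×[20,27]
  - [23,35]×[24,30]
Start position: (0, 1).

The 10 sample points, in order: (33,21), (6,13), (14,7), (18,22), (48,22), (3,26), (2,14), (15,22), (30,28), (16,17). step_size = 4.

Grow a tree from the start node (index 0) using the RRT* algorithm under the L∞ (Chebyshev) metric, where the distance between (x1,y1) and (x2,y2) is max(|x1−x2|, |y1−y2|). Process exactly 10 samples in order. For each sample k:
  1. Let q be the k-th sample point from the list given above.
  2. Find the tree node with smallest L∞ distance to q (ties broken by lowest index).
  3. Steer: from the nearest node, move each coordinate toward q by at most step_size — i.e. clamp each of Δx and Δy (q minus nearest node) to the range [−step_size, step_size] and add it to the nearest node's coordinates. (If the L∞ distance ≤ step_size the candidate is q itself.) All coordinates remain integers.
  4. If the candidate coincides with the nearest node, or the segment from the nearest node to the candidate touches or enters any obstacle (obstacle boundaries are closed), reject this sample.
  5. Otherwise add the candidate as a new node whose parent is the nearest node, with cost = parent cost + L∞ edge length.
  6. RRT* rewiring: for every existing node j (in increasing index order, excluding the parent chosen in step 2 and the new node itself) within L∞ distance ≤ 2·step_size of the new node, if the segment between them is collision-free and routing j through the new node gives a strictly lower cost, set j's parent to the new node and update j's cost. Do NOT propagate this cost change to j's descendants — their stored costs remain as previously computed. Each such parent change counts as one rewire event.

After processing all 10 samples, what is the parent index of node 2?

1. q=(33,21) nearest=0 d=33 new=(4,5) → add node 1 parent=0 cost=4
2. q=(6,13) nearest=1 d=8 new=(6,9) → add node 2 parent=1 cost=8
3. q=(14,7) nearest=2 d=8 new=(10,7) → add node 3 parent=2 cost=12
4. q=(18,22) nearest=2 d=13 new=(10,13) → add node 4 parent=2 cost=12
5. q=(48,22) nearest=3 d=38 new=(14,11) → add node 5 parent=3 cost=16
6. q=(3,26) nearest=4 d=13 new=(6,17) → add node 6 parent=4 cost=16
7. q=(2,14) nearest=6 d=4 new=(2,14) → add node 7 parent=6 cost=20
8. q=(15,22) nearest=4 d=9 new=(14,17) → add node 8 parent=4 cost=16
9. q=(30,28) nearest=8 d=16 new=(18,21) → blocked by [15,19]×[20,27], reject
10. q=(16,17) nearest=8 d=2 new=(16,17) → add node 9 parent=8 cost=18

Parent of node 2: 1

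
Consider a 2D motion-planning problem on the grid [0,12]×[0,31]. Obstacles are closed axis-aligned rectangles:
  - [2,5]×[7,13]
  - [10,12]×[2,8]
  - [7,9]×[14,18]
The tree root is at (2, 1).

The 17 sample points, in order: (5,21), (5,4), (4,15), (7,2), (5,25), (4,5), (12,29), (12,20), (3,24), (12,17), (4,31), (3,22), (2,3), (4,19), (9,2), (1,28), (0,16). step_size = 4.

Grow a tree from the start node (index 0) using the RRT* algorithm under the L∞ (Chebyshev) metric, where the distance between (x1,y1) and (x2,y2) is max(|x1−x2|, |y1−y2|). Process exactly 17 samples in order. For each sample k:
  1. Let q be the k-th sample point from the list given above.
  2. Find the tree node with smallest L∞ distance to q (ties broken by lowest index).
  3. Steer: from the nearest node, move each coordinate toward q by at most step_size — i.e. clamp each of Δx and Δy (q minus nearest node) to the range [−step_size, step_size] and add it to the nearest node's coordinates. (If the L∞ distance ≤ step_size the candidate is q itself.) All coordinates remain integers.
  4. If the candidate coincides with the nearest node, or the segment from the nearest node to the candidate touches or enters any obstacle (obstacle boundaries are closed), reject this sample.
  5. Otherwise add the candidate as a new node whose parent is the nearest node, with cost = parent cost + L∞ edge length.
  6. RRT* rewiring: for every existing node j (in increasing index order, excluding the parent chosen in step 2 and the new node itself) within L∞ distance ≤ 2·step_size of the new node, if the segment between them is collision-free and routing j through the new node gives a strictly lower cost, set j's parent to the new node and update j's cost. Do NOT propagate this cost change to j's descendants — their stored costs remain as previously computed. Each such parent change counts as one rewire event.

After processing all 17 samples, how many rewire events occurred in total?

Rewire events: 1

1. q=(5,21) nearest=0 d=20 new=(5,5) → add node 1 parent=0 cost=4
2. q=(5,4) nearest=1 d=1 new=(5,4) → add node 2 parent=1 cost=5
3. q=(4,15) nearest=1 d=10 new=(4,9) → blocked by [2,5]×[7,13], reject
4. q=(7,2) nearest=2 d=2 new=(7,2) → add node 3 parent=2 cost=7
5. q=(5,25) nearest=1 d=20 new=(5,9) → blocked by [2,5]×[7,13], reject
6. q=(4,5) nearest=1 d=1 new=(4,5) → add node 4 parent=1 cost=5
7. q=(12,29) nearest=1 d=24 new=(9,9) → add node 5 parent=1 cost=8
8. q=(12,20) nearest=5 d=11 new=(12,13) → add node 6 parent=5 cost=12
9. q=(3,24) nearest=6 d=11 new=(8,17) → blocked by [7,9]×[14,18], reject
10. q=(12,17) nearest=6 d=4 new=(12,17) → add node 7 parent=6 cost=16
11. q=(4,31) nearest=7 d=14 new=(8,21) → add node 8 parent=7 cost=20
12. q=(3,22) nearest=8 d=5 new=(4,22) → add node 9 parent=8 cost=24
13. q=(2,3) nearest=0 d=2 new=(2,3) → add node 10 parent=0 cost=2; rewire 4→10 (4<5)
14. q=(4,19) nearest=9 d=3 new=(4,19) → add node 11 parent=9 cost=27
15. q=(9,2) nearest=3 d=2 new=(9,2) → add node 12 parent=3 cost=9
16. q=(1,28) nearest=9 d=6 new=(1,26) → add node 13 parent=9 cost=28
17. q=(0,16) nearest=11 d=4 new=(0,16) → add node 14 parent=11 cost=31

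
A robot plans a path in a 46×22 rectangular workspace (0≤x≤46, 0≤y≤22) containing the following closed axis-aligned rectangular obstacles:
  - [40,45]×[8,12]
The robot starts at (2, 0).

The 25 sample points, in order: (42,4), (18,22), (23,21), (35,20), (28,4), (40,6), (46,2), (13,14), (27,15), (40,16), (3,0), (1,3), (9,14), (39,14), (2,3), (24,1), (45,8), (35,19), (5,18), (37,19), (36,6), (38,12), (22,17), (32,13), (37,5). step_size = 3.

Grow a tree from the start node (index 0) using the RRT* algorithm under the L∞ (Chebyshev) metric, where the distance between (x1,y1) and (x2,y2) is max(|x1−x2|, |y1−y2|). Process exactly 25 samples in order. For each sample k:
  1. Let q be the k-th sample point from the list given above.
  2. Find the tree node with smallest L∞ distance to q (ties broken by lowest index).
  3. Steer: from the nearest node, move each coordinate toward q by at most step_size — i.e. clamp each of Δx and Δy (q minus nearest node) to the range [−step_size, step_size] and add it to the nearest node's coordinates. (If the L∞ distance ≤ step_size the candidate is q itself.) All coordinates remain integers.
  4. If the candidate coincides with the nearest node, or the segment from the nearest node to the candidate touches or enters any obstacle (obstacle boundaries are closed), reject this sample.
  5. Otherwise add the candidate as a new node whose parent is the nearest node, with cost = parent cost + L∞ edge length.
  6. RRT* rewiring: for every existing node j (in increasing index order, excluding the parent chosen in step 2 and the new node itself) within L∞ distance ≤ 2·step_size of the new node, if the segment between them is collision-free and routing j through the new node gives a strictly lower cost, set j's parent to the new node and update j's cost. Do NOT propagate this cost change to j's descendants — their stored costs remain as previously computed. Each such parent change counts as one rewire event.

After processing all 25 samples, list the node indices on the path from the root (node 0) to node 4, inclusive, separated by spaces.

1. q=(42,4) nearest=0 d=40 new=(5,3) → add node 1 parent=0 cost=3
2. q=(18,22) nearest=1 d=19 new=(8,6) → add node 2 parent=1 cost=6
3. q=(23,21) nearest=2 d=15 new=(11,9) → add node 3 parent=2 cost=9
4. q=(35,20) nearest=3 d=24 new=(14,12) → add node 4 parent=3 cost=12
5. q=(28,4) nearest=4 d=14 new=(17,9) → add node 5 parent=4 cost=15
6. q=(40,6) nearest=5 d=23 new=(20,6) → add node 6 parent=5 cost=18
7. q=(46,2) nearest=6 d=26 new=(23,3) → add node 7 parent=6 cost=21
8. q=(13,14) nearest=4 d=2 new=(13,14) → add node 8 parent=4 cost=14
9. q=(27,15) nearest=6 d=9 new=(23,9) → add node 9 parent=6 cost=21
10. q=(40,16) nearest=7 d=17 new=(26,6) → add node 10 parent=7 cost=24
11. q=(3,0) nearest=0 d=1 new=(3,0) → add node 11 parent=0 cost=1
12. q=(1,3) nearest=0 d=3 new=(1,3) → add node 12 parent=0 cost=3
13. q=(9,14) nearest=8 d=4 new=(10,14) → add node 13 parent=8 cost=17
14. q=(39,14) nearest=10 d=13 new=(29,9) → add node 14 parent=10 cost=27
15. q=(2,3) nearest=12 d=1 new=(2,3) → add node 15 parent=12 cost=4
16. q=(24,1) nearest=7 d=2 new=(24,1) → add node 16 parent=7 cost=23
17. q=(45,8) nearest=14 d=16 new=(32,8) → add node 17 parent=14 cost=30
18. q=(35,19) nearest=14 d=10 new=(32,12) → add node 18 parent=14 cost=30
19. q=(5,18) nearest=13 d=5 new=(7,17) → add node 19 parent=13 cost=20
20. q=(37,19) nearest=18 d=7 new=(35,15) → add node 20 parent=18 cost=33
21. q=(36,6) nearest=17 d=4 new=(35,6) → add node 21 parent=17 cost=33
22. q=(38,12) nearest=20 d=3 new=(38,12) → add node 22 parent=20 cost=36
23. q=(22,17) nearest=4 d=8 new=(17,15) → add node 23 parent=4 cost=15
24. q=(32,13) nearest=18 d=1 new=(32,13) → add node 24 parent=18 cost=31
25. q=(37,5) nearest=21 d=2 new=(37,5) → add node 25 parent=21 cost=35

Path: 0 1 2 3 4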